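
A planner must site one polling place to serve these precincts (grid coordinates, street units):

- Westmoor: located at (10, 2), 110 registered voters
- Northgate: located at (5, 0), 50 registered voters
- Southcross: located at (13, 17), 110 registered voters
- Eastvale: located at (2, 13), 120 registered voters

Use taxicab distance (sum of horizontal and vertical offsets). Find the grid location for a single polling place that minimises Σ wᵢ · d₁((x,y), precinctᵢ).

Manhattan distance separates: Σwᵢ(|x−xᵢ|+|y−yᵢ|) = Σwᵢ|x−xᵢ| + Σwᵢ|y−yᵢ|, so x and y are optimised independently as 1-D weighted medians.
Total weight W = 390; half = 195.
x-coordinate, sorted with cumulative weight:
  x=2 (Eastvale, w=120) cum 120
  x=5 (Northgate, w=50) cum 170
  x=10 (Westmoor, w=110) cum 280  ← median
  x=13 (Southcross, w=110) cum 390
⇒ x* = 10
y-coordinate, sorted with cumulative weight:
  y=0 (Northgate, w=50) cum 50
  y=2 (Westmoor, w=110) cum 160
  y=13 (Eastvale, w=120) cum 280  ← median
  y=17 (Southcross, w=110) cum 390
⇒ y* = 13

(10, 13)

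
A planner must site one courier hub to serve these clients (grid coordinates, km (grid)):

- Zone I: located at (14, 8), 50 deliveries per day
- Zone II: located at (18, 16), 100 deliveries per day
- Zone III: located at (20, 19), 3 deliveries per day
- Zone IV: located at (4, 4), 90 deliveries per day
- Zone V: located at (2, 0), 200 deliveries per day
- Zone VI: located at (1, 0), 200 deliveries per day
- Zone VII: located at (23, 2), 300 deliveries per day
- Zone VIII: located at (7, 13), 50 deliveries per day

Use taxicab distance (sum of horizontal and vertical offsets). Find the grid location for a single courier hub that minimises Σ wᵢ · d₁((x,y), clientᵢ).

(7, 2)

Manhattan distance separates: Σwᵢ(|x−xᵢ|+|y−yᵢ|) = Σwᵢ|x−xᵢ| + Σwᵢ|y−yᵢ|, so x and y are optimised independently as 1-D weighted medians.
Total weight W = 993; half = 496.5.
x-coordinate, sorted with cumulative weight:
  x=1 (Zone VI, w=200) cum 200
  x=2 (Zone V, w=200) cum 400
  x=4 (Zone IV, w=90) cum 490
  x=7 (Zone VIII, w=50) cum 540  ← median
  x=14 (Zone I, w=50) cum 590
  x=18 (Zone II, w=100) cum 690
  x=20 (Zone III, w=3) cum 693
  x=23 (Zone VII, w=300) cum 993
⇒ x* = 7
y-coordinate, sorted with cumulative weight:
  y=0 (Zone V, w=200) cum 200
  y=0 (Zone VI, w=200) cum 400
  y=2 (Zone VII, w=300) cum 700  ← median
  y=4 (Zone IV, w=90) cum 790
  y=8 (Zone I, w=50) cum 840
  y=13 (Zone VIII, w=50) cum 890
  y=16 (Zone II, w=100) cum 990
  y=19 (Zone III, w=3) cum 993
⇒ y* = 2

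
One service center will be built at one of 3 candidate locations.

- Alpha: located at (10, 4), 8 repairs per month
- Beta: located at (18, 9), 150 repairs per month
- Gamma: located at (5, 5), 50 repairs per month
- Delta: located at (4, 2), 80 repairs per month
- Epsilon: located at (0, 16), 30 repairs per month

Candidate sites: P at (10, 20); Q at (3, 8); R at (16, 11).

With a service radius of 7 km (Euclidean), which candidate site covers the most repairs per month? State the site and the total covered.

Coverage radius r = 7 km; a point is covered iff (Δx)²+(Δy)² ≤ 7² = 49.
  P (10, 20): covers {none} → 0
  Q (3, 8): covers {Gamma, Delta} → 130
  R (16, 11): covers {Beta} → 150
Maximum coverage at R: 150 repairs per month.

R, covering 150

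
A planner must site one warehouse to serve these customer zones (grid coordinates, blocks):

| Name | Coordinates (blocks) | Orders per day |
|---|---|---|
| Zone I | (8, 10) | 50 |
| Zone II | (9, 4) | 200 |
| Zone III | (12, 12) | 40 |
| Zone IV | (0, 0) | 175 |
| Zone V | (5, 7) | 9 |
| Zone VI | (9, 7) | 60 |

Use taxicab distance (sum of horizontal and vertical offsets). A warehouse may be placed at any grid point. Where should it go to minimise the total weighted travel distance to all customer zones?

(9, 4)

Manhattan distance separates: Σwᵢ(|x−xᵢ|+|y−yᵢ|) = Σwᵢ|x−xᵢ| + Σwᵢ|y−yᵢ|, so x and y are optimised independently as 1-D weighted medians.
Total weight W = 534; half = 267.
x-coordinate, sorted with cumulative weight:
  x=0 (Zone IV, w=175) cum 175
  x=5 (Zone V, w=9) cum 184
  x=8 (Zone I, w=50) cum 234
  x=9 (Zone II, w=200) cum 434  ← median
  x=9 (Zone VI, w=60) cum 494
  x=12 (Zone III, w=40) cum 534
⇒ x* = 9
y-coordinate, sorted with cumulative weight:
  y=0 (Zone IV, w=175) cum 175
  y=4 (Zone II, w=200) cum 375  ← median
  y=7 (Zone V, w=9) cum 384
  y=7 (Zone VI, w=60) cum 444
  y=10 (Zone I, w=50) cum 494
  y=12 (Zone III, w=40) cum 534
⇒ y* = 4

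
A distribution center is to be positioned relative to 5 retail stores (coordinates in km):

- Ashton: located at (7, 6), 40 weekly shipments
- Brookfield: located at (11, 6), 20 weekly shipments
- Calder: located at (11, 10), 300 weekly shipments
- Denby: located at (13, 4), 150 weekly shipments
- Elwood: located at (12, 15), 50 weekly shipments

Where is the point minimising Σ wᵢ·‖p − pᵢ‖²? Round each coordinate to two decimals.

(11.34, 8.41)

The minimiser of Σwᵢ‖p−pᵢ‖² is the weighted centroid p* = (Σwᵢpᵢ)/(Σwᵢ).
Σwᵢ = 560.
Σwᵢxᵢ = 40·7 + 20·11 + 300·11 + 150·13 + 50·12 = 6350.
Σwᵢyᵢ = 40·6 + 20·6 + 300·10 + 150·4 + 50·15 = 4710.
x* = 6350/560 = 11.34, y* = 4710/560 = 8.41.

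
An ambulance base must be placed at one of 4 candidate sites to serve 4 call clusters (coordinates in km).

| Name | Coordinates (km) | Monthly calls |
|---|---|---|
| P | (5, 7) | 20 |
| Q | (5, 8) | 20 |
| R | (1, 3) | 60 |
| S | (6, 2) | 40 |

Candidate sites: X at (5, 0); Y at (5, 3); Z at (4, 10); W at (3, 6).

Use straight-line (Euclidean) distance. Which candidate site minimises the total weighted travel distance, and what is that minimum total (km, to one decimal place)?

Total weighted distance at each candidate:
  X (5, 0): total = 689.4
  Y (5, 3): total = 476.6
  Z (4, 10): total = 894.8
  W (3, 6): total = 517.6
Minimum is at Y with total 476.6 km.

Y, total 476.6 km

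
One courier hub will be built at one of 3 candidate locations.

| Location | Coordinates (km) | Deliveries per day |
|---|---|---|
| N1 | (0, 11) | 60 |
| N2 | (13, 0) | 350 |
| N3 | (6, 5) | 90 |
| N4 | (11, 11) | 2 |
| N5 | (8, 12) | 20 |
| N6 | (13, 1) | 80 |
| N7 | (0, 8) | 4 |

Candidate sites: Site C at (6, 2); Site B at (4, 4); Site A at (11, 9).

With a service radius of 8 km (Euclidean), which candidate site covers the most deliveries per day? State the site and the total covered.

Coverage radius r = 8 km; a point is covered iff (Δx)²+(Δy)² ≤ 8² = 64.
  Site C (6, 2): covers {N2, N3, N6} → 520
  Site B (4, 4): covers {N3, N7} → 94
  Site A (11, 9): covers {N3, N4, N5} → 112
Maximum coverage at Site C: 520 deliveries per day.

Site C, covering 520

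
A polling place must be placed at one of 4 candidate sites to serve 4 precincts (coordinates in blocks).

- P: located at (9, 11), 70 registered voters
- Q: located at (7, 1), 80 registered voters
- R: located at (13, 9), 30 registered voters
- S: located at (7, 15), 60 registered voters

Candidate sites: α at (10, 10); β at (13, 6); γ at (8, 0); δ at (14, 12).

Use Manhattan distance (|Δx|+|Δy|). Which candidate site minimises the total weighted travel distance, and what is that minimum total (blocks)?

Total weighted distance at each candidate:
  α (10, 10): total = 1700
  β (13, 6): total = 2500
  γ (8, 0): total = 2380
  δ (14, 12): total = 2580
Minimum is at α with total 1700 blocks.

α, total 1700 blocks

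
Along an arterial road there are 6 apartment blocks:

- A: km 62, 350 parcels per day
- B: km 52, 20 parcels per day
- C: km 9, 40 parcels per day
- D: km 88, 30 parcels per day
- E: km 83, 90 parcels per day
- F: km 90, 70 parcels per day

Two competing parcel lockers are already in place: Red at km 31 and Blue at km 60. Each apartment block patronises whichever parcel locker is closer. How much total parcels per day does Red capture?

40

The indifferent point is the midpoint (31+60)/2 = 45.5; apartment blocks left of it (closer to Red at 31) go to Red, those right go to Blue.
  C at 9 (w=40) → Red
  B at 52 (w=20) → Blue
  A at 62 (w=350) → Blue
  E at 83 (w=90) → Blue
  D at 88 (w=30) → Blue
  F at 90 (w=70) → Blue
Red captures 40; Blue captures 560.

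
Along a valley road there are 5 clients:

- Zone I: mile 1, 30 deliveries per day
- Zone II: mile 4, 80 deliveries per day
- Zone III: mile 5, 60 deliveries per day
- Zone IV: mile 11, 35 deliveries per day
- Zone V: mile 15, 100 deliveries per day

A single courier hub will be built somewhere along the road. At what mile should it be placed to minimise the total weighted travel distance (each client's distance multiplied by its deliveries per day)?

For a sum of weighted absolute distances on a line, the optimum is the weighted median (not the mean). Total weight W = 305; half-weight = 152.5.
Sort by position and accumulate weight:
  mile 1 (Zone I, w=30) → cum 30
  mile 4 (Zone II, w=80) → cum 110
  mile 5 (Zone III, w=60) → cum 170  ≥ 152.5 → median here
  mile 11 (Zone IV, w=35) → cum 205
  mile 15 (Zone V, w=100) → cum 305
Optimal location: mile 5.

x = 5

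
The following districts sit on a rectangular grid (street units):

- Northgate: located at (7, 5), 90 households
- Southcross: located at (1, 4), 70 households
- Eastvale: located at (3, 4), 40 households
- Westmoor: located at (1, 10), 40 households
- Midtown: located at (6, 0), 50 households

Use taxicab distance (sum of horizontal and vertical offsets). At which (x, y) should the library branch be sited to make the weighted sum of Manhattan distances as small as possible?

Manhattan distance separates: Σwᵢ(|x−xᵢ|+|y−yᵢ|) = Σwᵢ|x−xᵢ| + Σwᵢ|y−yᵢ|, so x and y are optimised independently as 1-D weighted medians.
Total weight W = 290; half = 145.
x-coordinate, sorted with cumulative weight:
  x=1 (Southcross, w=70) cum 70
  x=1 (Westmoor, w=40) cum 110
  x=3 (Eastvale, w=40) cum 150  ← median
  x=6 (Midtown, w=50) cum 200
  x=7 (Northgate, w=90) cum 290
⇒ x* = 3
y-coordinate, sorted with cumulative weight:
  y=0 (Midtown, w=50) cum 50
  y=4 (Southcross, w=70) cum 120
  y=4 (Eastvale, w=40) cum 160  ← median
  y=5 (Northgate, w=90) cum 250
  y=10 (Westmoor, w=40) cum 290
⇒ y* = 4

(3, 4)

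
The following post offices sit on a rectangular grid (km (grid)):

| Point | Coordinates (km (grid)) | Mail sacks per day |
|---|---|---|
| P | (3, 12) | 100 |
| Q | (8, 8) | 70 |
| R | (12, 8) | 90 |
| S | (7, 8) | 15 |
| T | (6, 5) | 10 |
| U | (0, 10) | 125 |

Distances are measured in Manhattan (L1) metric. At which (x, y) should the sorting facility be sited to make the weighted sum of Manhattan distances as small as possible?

(3, 10)

Manhattan distance separates: Σwᵢ(|x−xᵢ|+|y−yᵢ|) = Σwᵢ|x−xᵢ| + Σwᵢ|y−yᵢ|, so x and y are optimised independently as 1-D weighted medians.
Total weight W = 410; half = 205.
x-coordinate, sorted with cumulative weight:
  x=0 (U, w=125) cum 125
  x=3 (P, w=100) cum 225  ← median
  x=6 (T, w=10) cum 235
  x=7 (S, w=15) cum 250
  x=8 (Q, w=70) cum 320
  x=12 (R, w=90) cum 410
⇒ x* = 3
y-coordinate, sorted with cumulative weight:
  y=5 (T, w=10) cum 10
  y=8 (Q, w=70) cum 80
  y=8 (R, w=90) cum 170
  y=8 (S, w=15) cum 185
  y=10 (U, w=125) cum 310  ← median
  y=12 (P, w=100) cum 410
⇒ y* = 10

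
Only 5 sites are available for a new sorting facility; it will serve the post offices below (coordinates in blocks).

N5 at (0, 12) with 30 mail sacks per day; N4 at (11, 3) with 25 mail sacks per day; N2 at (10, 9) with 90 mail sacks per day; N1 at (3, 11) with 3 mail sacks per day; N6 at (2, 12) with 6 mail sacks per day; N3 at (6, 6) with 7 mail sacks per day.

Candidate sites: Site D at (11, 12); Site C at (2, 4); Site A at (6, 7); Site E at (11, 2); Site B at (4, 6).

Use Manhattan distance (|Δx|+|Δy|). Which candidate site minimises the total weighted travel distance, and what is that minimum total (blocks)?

Total weighted distance at each candidate:
  Site D (11, 12): total = 1073
  Site C (2, 4): total = 1834
  Site A (6, 7): total = 1177
  Site E (11, 2): total = 1603
  Site B (4, 6): total = 1440
Minimum is at Site D with total 1073 blocks.

Site D, total 1073 blocks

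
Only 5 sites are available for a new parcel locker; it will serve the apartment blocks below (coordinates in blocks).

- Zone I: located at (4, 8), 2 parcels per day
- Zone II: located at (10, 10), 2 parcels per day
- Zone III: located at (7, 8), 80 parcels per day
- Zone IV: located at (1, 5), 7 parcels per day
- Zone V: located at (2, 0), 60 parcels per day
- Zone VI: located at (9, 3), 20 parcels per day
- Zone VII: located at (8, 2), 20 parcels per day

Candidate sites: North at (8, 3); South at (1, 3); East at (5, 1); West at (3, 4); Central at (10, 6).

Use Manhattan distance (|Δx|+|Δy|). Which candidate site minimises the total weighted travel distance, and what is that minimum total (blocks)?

North, total 1159 blocks

Total weighted distance at each candidate:
  North (8, 3): total = 1159
  South (1, 3): total = 1502
  East (5, 1): total = 1260
  West (3, 4): total = 1277
  Central (10, 6): total = 1534
Minimum is at North with total 1159 blocks.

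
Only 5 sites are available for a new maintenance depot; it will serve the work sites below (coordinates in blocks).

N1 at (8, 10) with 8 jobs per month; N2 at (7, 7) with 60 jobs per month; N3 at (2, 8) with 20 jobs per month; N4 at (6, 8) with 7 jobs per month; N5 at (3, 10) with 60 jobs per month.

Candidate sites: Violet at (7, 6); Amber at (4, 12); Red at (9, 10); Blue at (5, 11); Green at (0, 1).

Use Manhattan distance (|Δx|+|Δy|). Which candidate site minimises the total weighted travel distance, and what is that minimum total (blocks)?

Blue, total 720 blocks

Total weighted distance at each candidate:
  Violet (7, 6): total = 741
  Amber (4, 12): total = 870
  Red (9, 10): total = 883
  Blue (5, 11): total = 720
  Green (0, 1): total = 1907
Minimum is at Blue with total 720 blocks.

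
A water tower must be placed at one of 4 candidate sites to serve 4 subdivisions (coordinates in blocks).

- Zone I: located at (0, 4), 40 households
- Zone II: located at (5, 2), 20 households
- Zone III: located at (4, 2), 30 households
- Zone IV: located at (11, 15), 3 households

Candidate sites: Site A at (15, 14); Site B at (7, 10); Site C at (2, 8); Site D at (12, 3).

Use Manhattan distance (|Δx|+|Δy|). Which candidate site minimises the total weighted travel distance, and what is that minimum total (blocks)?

Site C, total 708 blocks

Total weighted distance at each candidate:
  Site A (15, 14): total = 2145
  Site B (7, 10): total = 1077
  Site C (2, 8): total = 708
  Site D (12, 3): total = 989
Minimum is at Site C with total 708 blocks.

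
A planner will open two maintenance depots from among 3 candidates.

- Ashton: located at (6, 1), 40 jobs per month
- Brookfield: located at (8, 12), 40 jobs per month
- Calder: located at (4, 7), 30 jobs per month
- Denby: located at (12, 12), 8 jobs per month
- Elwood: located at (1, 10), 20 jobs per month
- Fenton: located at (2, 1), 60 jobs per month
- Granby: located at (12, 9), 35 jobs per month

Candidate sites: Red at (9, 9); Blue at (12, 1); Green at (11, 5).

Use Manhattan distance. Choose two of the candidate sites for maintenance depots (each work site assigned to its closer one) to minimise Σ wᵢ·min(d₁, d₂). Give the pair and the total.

{Red, Blue}, total 1543

Evaluate every pair (each demand assigned to the nearer of the two):
  {Red, Blue}: total = 1543
  {Red, Green}: total = 1843
  {Blue, Green}: total = 2049
Best pair: {Red, Blue} with total 1543.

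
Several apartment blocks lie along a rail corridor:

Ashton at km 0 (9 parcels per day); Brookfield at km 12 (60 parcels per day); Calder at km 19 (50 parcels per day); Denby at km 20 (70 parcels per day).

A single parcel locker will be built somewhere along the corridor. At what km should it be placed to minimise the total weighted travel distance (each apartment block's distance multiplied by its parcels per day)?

For a sum of weighted absolute distances on a line, the optimum is the weighted median (not the mean). Total weight W = 189; half-weight = 94.5.
Sort by position and accumulate weight:
  km 0 (Ashton, w=9) → cum 9
  km 12 (Brookfield, w=60) → cum 69
  km 19 (Calder, w=50) → cum 119  ≥ 94.5 → median here
  km 20 (Denby, w=70) → cum 189
Optimal location: km 19.

x = 19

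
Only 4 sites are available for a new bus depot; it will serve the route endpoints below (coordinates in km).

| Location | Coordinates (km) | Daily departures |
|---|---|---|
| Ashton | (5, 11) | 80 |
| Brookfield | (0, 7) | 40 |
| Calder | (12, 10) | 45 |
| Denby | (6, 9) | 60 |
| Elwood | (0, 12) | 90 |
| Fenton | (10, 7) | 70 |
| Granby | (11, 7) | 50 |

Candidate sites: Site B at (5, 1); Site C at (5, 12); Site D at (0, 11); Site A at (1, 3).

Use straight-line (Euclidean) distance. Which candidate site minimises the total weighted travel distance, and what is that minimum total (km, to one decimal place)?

Site C, total 2215.7 km

Total weighted distance at each candidate:
  Site B (5, 1): total = 4167.7
  Site C (5, 12): total = 2215.7
  Site D (0, 11): total = 2910.5
  Site A (1, 3): total = 3978.7
Minimum is at Site C with total 2215.7 km.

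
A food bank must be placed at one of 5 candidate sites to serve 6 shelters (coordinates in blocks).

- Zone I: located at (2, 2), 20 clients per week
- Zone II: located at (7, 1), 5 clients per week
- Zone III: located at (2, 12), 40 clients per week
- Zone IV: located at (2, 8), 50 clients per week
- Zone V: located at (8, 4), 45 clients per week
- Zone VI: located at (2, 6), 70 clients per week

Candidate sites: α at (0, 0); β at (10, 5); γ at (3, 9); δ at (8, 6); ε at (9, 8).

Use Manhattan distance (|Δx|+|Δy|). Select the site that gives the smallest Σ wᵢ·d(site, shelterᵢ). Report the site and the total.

γ, total 1210 blocks

Total weighted distance at each candidate:
  α (0, 0): total = 2280
  β (10, 5): total = 2170
  γ (3, 9): total = 1210
  δ (8, 6): total = 1620
  ε (9, 8): total = 1950
Minimum is at γ with total 1210 blocks.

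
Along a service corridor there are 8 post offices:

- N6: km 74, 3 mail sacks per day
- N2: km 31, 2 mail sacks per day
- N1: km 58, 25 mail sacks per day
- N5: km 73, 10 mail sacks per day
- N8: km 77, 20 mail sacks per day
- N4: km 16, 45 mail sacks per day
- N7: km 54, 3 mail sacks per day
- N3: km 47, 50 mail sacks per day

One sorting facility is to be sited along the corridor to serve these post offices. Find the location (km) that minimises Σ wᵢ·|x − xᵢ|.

x = 47

For a sum of weighted absolute distances on a line, the optimum is the weighted median (not the mean). Total weight W = 158; half-weight = 79.
Sort by position and accumulate weight:
  km 16 (N4, w=45) → cum 45
  km 31 (N2, w=2) → cum 47
  km 47 (N3, w=50) → cum 97  ≥ 79 → median here
  km 54 (N7, w=3) → cum 100
  km 58 (N1, w=25) → cum 125
  km 73 (N5, w=10) → cum 135
  km 74 (N6, w=3) → cum 138
  km 77 (N8, w=20) → cum 158
Optimal location: km 47.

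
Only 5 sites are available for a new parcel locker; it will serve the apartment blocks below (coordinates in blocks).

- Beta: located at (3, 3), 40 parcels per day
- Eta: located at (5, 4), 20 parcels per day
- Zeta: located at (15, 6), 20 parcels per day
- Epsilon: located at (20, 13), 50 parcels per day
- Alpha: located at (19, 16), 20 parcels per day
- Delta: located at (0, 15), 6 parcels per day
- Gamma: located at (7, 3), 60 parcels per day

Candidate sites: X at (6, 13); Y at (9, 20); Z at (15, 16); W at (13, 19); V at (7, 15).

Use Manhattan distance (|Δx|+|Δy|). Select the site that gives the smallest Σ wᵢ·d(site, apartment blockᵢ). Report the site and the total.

Total weighted distance at each candidate:
  X (6, 13): total = 2768
  Y (9, 20): total = 4124
  Z (15, 16): total = 3476
  W (13, 19): total = 4052
  V (7, 15): total = 3012
Minimum is at X with total 2768 blocks.

X, total 2768 blocks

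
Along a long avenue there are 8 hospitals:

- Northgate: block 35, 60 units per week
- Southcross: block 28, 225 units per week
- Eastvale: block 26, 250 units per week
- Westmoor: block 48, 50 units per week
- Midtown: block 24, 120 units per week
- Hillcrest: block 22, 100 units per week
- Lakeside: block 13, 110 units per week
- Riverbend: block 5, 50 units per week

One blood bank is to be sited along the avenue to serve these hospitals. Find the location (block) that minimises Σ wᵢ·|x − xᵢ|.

For a sum of weighted absolute distances on a line, the optimum is the weighted median (not the mean). Total weight W = 965; half-weight = 482.5.
Sort by position and accumulate weight:
  block 5 (Riverbend, w=50) → cum 50
  block 13 (Lakeside, w=110) → cum 160
  block 22 (Hillcrest, w=100) → cum 260
  block 24 (Midtown, w=120) → cum 380
  block 26 (Eastvale, w=250) → cum 630  ≥ 482.5 → median here
  block 28 (Southcross, w=225) → cum 855
  block 35 (Northgate, w=60) → cum 915
  block 48 (Westmoor, w=50) → cum 965
Optimal location: block 26.

x = 26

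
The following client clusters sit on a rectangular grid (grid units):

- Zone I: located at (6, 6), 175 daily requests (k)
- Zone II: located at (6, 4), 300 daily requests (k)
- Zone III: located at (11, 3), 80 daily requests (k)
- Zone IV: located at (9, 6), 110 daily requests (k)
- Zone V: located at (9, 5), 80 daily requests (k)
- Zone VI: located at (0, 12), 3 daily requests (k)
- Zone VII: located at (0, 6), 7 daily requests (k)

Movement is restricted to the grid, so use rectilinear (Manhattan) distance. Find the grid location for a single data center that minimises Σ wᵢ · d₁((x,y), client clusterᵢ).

Manhattan distance separates: Σwᵢ(|x−xᵢ|+|y−yᵢ|) = Σwᵢ|x−xᵢ| + Σwᵢ|y−yᵢ|, so x and y are optimised independently as 1-D weighted medians.
Total weight W = 755; half = 377.5.
x-coordinate, sorted with cumulative weight:
  x=0 (Zone VI, w=3) cum 3
  x=0 (Zone VII, w=7) cum 10
  x=6 (Zone I, w=175) cum 185
  x=6 (Zone II, w=300) cum 485  ← median
  x=9 (Zone IV, w=110) cum 595
  x=9 (Zone V, w=80) cum 675
  x=11 (Zone III, w=80) cum 755
⇒ x* = 6
y-coordinate, sorted with cumulative weight:
  y=3 (Zone III, w=80) cum 80
  y=4 (Zone II, w=300) cum 380  ← median
  y=5 (Zone V, w=80) cum 460
  y=6 (Zone I, w=175) cum 635
  y=6 (Zone IV, w=110) cum 745
  y=6 (Zone VII, w=7) cum 752
  y=12 (Zone VI, w=3) cum 755
⇒ y* = 4

(6, 4)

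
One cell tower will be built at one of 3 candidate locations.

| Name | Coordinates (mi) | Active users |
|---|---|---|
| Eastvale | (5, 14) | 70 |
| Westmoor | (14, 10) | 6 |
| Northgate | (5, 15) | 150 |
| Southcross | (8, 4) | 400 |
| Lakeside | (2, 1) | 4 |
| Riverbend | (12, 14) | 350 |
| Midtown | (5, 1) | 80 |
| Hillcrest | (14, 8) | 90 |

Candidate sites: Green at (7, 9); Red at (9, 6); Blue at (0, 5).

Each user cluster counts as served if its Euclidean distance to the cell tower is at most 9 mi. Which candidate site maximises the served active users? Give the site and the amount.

Green, covering 1146

Coverage radius r = 9 mi; a point is covered iff (Δx)²+(Δy)² ≤ 9² = 81.
  Green (7, 9): covers {Eastvale, Westmoor, Northgate, Southcross, Riverbend, Midtown, Hillcrest} → 1146
  Red (9, 6): covers {Eastvale, Westmoor, Southcross, Lakeside, Riverbend, Midtown, Hillcrest} → 1000
  Blue (0, 5): covers {Southcross, Lakeside, Midtown} → 484
Maximum coverage at Green: 1146 active users.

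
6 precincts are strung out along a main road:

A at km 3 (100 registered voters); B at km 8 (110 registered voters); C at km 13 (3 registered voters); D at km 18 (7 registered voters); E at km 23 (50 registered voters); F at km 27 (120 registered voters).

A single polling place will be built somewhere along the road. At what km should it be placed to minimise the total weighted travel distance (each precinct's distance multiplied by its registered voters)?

For a sum of weighted absolute distances on a line, the optimum is the weighted median (not the mean). Total weight W = 390; half-weight = 195.
Sort by position and accumulate weight:
  km 3 (A, w=100) → cum 100
  km 8 (B, w=110) → cum 210  ≥ 195 → median here
  km 13 (C, w=3) → cum 213
  km 18 (D, w=7) → cum 220
  km 23 (E, w=50) → cum 270
  km 27 (F, w=120) → cum 390
Optimal location: km 8.

x = 8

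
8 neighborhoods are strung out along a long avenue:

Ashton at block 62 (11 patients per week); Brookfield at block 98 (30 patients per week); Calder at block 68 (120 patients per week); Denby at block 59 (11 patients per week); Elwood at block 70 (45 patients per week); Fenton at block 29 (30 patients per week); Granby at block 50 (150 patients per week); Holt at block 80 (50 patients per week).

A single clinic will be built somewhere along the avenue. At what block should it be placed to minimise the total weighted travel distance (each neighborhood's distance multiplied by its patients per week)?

x = 68

For a sum of weighted absolute distances on a line, the optimum is the weighted median (not the mean). Total weight W = 447; half-weight = 223.5.
Sort by position and accumulate weight:
  block 29 (Fenton, w=30) → cum 30
  block 50 (Granby, w=150) → cum 180
  block 59 (Denby, w=11) → cum 191
  block 62 (Ashton, w=11) → cum 202
  block 68 (Calder, w=120) → cum 322  ≥ 223.5 → median here
  block 70 (Elwood, w=45) → cum 367
  block 80 (Holt, w=50) → cum 417
  block 98 (Brookfield, w=30) → cum 447
Optimal location: block 68.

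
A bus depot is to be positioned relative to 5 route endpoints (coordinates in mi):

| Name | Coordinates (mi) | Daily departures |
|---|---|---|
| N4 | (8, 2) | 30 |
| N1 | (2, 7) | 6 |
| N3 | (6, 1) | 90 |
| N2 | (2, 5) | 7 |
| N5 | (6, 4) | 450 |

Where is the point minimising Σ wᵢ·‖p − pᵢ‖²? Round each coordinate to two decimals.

(6.01, 3.48)

The minimiser of Σwᵢ‖p−pᵢ‖² is the weighted centroid p* = (Σwᵢpᵢ)/(Σwᵢ).
Σwᵢ = 583.
Σwᵢxᵢ = 30·8 + 6·2 + 90·6 + 7·2 + 450·6 = 3506.
Σwᵢyᵢ = 30·2 + 6·7 + 90·1 + 7·5 + 450·4 = 2027.
x* = 3506/583 = 6.01, y* = 2027/583 = 3.48.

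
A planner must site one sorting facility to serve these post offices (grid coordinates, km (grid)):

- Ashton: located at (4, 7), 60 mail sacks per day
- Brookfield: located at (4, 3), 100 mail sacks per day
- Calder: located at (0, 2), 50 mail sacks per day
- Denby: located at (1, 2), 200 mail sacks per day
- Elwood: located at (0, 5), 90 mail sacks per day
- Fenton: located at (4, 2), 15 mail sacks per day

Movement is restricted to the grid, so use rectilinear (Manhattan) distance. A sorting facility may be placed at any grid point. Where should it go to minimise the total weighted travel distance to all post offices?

(1, 2)

Manhattan distance separates: Σwᵢ(|x−xᵢ|+|y−yᵢ|) = Σwᵢ|x−xᵢ| + Σwᵢ|y−yᵢ|, so x and y are optimised independently as 1-D weighted medians.
Total weight W = 515; half = 257.5.
x-coordinate, sorted with cumulative weight:
  x=0 (Calder, w=50) cum 50
  x=0 (Elwood, w=90) cum 140
  x=1 (Denby, w=200) cum 340  ← median
  x=4 (Ashton, w=60) cum 400
  x=4 (Brookfield, w=100) cum 500
  x=4 (Fenton, w=15) cum 515
⇒ x* = 1
y-coordinate, sorted with cumulative weight:
  y=2 (Calder, w=50) cum 50
  y=2 (Denby, w=200) cum 250
  y=2 (Fenton, w=15) cum 265  ← median
  y=3 (Brookfield, w=100) cum 365
  y=5 (Elwood, w=90) cum 455
  y=7 (Ashton, w=60) cum 515
⇒ y* = 2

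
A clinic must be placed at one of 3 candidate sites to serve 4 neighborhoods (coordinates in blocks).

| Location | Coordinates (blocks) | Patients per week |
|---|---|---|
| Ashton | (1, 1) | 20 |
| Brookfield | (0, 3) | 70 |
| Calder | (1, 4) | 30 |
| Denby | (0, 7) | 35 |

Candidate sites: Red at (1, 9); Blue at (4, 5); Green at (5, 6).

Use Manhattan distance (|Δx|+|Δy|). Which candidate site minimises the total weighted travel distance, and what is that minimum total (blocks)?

Total weighted distance at each candidate:
  Red (1, 9): total = 905
  Blue (4, 5): total = 890
  Green (5, 6): total = 1130
Minimum is at Blue with total 890 blocks.

Blue, total 890 blocks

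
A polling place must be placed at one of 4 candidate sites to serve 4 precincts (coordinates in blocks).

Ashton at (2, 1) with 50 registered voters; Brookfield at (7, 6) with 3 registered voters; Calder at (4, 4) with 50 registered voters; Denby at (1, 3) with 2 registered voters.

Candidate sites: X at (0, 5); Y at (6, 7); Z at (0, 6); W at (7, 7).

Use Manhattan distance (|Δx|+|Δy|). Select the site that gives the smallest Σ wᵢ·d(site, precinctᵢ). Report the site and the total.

Total weighted distance at each candidate:
  X (0, 5): total = 580
  Y (6, 7): total = 774
  Z (0, 6): total = 679
  W (7, 7): total = 873
Minimum is at X with total 580 blocks.

X, total 580 blocks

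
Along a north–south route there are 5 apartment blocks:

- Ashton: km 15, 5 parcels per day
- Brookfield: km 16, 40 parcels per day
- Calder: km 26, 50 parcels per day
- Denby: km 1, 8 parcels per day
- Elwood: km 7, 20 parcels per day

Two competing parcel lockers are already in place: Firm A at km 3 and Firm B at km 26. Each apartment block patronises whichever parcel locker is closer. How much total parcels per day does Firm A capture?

28

The indifferent point is the midpoint (3+26)/2 = 14.5; apartment blocks left of it (closer to Firm A at 3) go to Firm A, those right go to Firm B.
  Denby at 1 (w=8) → Firm A
  Elwood at 7 (w=20) → Firm A
  Ashton at 15 (w=5) → Firm B
  Brookfield at 16 (w=40) → Firm B
  Calder at 26 (w=50) → Firm B
Firm A captures 28; Firm B captures 95.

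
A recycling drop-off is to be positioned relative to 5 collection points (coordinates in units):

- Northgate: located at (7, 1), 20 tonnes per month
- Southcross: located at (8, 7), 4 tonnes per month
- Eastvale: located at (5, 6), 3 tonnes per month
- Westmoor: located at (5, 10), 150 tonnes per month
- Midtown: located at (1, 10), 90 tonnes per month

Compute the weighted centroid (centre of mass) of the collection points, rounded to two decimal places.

The minimiser of Σwᵢ‖p−pᵢ‖² is the weighted centroid p* = (Σwᵢpᵢ)/(Σwᵢ).
Σwᵢ = 267.
Σwᵢxᵢ = 20·7 + 4·8 + 3·5 + 150·5 + 90·1 = 1027.
Σwᵢyᵢ = 20·1 + 4·7 + 3·6 + 150·10 + 90·10 = 2466.
x* = 1027/267 = 3.85, y* = 2466/267 = 9.24.

(3.85, 9.24)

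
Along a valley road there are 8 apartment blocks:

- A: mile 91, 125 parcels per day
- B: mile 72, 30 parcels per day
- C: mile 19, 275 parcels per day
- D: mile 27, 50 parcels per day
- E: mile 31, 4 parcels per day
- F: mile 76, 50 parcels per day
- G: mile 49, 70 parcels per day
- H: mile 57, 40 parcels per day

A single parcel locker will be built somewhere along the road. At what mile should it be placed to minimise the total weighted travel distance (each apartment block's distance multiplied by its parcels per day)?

x = 27

For a sum of weighted absolute distances on a line, the optimum is the weighted median (not the mean). Total weight W = 644; half-weight = 322.
Sort by position and accumulate weight:
  mile 19 (C, w=275) → cum 275
  mile 27 (D, w=50) → cum 325  ≥ 322 → median here
  mile 31 (E, w=4) → cum 329
  mile 49 (G, w=70) → cum 399
  mile 57 (H, w=40) → cum 439
  mile 72 (B, w=30) → cum 469
  mile 76 (F, w=50) → cum 519
  mile 91 (A, w=125) → cum 644
Optimal location: mile 27.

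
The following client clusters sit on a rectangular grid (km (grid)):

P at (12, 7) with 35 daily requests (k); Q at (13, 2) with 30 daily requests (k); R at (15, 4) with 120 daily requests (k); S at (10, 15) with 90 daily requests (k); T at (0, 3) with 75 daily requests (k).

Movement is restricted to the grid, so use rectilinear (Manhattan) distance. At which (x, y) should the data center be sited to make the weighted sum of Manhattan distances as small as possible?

(12, 4)

Manhattan distance separates: Σwᵢ(|x−xᵢ|+|y−yᵢ|) = Σwᵢ|x−xᵢ| + Σwᵢ|y−yᵢ|, so x and y are optimised independently as 1-D weighted medians.
Total weight W = 350; half = 175.
x-coordinate, sorted with cumulative weight:
  x=0 (T, w=75) cum 75
  x=10 (S, w=90) cum 165
  x=12 (P, w=35) cum 200  ← median
  x=13 (Q, w=30) cum 230
  x=15 (R, w=120) cum 350
⇒ x* = 12
y-coordinate, sorted with cumulative weight:
  y=2 (Q, w=30) cum 30
  y=3 (T, w=75) cum 105
  y=4 (R, w=120) cum 225  ← median
  y=7 (P, w=35) cum 260
  y=15 (S, w=90) cum 350
⇒ y* = 4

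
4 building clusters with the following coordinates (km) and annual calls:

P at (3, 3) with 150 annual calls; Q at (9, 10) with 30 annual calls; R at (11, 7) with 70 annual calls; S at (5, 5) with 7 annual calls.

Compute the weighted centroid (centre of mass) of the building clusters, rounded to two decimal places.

The minimiser of Σwᵢ‖p−pᵢ‖² is the weighted centroid p* = (Σwᵢpᵢ)/(Σwᵢ).
Σwᵢ = 257.
Σwᵢxᵢ = 150·3 + 30·9 + 70·11 + 7·5 = 1525.
Σwᵢyᵢ = 150·3 + 30·10 + 70·7 + 7·5 = 1275.
x* = 1525/257 = 5.93, y* = 1275/257 = 4.96.

(5.93, 4.96)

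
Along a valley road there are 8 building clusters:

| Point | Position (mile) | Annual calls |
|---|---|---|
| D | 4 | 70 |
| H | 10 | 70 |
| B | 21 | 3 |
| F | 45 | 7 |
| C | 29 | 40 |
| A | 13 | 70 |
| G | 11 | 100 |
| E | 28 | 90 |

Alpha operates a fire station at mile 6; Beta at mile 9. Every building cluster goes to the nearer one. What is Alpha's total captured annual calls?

70

The indifferent point is the midpoint (6+9)/2 = 7.5; building clusters left of it (closer to Alpha at 6) go to Alpha, those right go to Beta.
  D at 4 (w=70) → Alpha
  H at 10 (w=70) → Beta
  G at 11 (w=100) → Beta
  A at 13 (w=70) → Beta
  B at 21 (w=3) → Beta
  E at 28 (w=90) → Beta
  C at 29 (w=40) → Beta
  F at 45 (w=7) → Beta
Alpha captures 70; Beta captures 380.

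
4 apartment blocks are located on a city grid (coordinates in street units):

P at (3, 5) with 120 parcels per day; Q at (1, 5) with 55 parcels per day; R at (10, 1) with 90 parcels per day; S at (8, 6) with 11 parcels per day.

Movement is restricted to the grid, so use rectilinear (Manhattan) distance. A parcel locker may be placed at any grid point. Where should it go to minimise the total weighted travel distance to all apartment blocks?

Manhattan distance separates: Σwᵢ(|x−xᵢ|+|y−yᵢ|) = Σwᵢ|x−xᵢ| + Σwᵢ|y−yᵢ|, so x and y are optimised independently as 1-D weighted medians.
Total weight W = 276; half = 138.
x-coordinate, sorted with cumulative weight:
  x=1 (Q, w=55) cum 55
  x=3 (P, w=120) cum 175  ← median
  x=8 (S, w=11) cum 186
  x=10 (R, w=90) cum 276
⇒ x* = 3
y-coordinate, sorted with cumulative weight:
  y=1 (R, w=90) cum 90
  y=5 (P, w=120) cum 210  ← median
  y=5 (Q, w=55) cum 265
  y=6 (S, w=11) cum 276
⇒ y* = 5

(3, 5)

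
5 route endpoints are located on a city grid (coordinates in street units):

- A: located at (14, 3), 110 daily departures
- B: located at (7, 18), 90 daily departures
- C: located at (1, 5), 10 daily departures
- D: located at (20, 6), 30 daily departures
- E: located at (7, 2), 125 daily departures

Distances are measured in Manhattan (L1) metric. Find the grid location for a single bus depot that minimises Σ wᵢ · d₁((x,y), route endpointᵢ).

(7, 3)

Manhattan distance separates: Σwᵢ(|x−xᵢ|+|y−yᵢ|) = Σwᵢ|x−xᵢ| + Σwᵢ|y−yᵢ|, so x and y are optimised independently as 1-D weighted medians.
Total weight W = 365; half = 182.5.
x-coordinate, sorted with cumulative weight:
  x=1 (C, w=10) cum 10
  x=7 (B, w=90) cum 100
  x=7 (E, w=125) cum 225  ← median
  x=14 (A, w=110) cum 335
  x=20 (D, w=30) cum 365
⇒ x* = 7
y-coordinate, sorted with cumulative weight:
  y=2 (E, w=125) cum 125
  y=3 (A, w=110) cum 235  ← median
  y=5 (C, w=10) cum 245
  y=6 (D, w=30) cum 275
  y=18 (B, w=90) cum 365
⇒ y* = 3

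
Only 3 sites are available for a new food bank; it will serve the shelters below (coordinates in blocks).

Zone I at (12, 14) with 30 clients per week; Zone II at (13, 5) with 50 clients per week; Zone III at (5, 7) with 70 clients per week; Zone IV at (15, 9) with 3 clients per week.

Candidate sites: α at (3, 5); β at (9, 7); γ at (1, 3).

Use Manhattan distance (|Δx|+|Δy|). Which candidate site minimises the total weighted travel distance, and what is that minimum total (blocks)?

Total weighted distance at each candidate:
  α (3, 5): total = 1368
  β (9, 7): total = 904
  γ (1, 3): total = 1980
Minimum is at β with total 904 blocks.

β, total 904 blocks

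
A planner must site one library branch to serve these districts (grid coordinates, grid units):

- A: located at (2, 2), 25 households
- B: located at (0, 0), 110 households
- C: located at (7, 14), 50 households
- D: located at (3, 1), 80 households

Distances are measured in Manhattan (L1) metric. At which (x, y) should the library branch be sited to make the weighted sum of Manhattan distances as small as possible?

(2, 1)

Manhattan distance separates: Σwᵢ(|x−xᵢ|+|y−yᵢ|) = Σwᵢ|x−xᵢ| + Σwᵢ|y−yᵢ|, so x and y are optimised independently as 1-D weighted medians.
Total weight W = 265; half = 132.5.
x-coordinate, sorted with cumulative weight:
  x=0 (B, w=110) cum 110
  x=2 (A, w=25) cum 135  ← median
  x=3 (D, w=80) cum 215
  x=7 (C, w=50) cum 265
⇒ x* = 2
y-coordinate, sorted with cumulative weight:
  y=0 (B, w=110) cum 110
  y=1 (D, w=80) cum 190  ← median
  y=2 (A, w=25) cum 215
  y=14 (C, w=50) cum 265
⇒ y* = 1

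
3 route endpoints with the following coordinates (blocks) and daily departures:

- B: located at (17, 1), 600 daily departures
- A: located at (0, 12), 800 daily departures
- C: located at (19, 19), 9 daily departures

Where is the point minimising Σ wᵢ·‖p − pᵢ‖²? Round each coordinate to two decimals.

The minimiser of Σwᵢ‖p−pᵢ‖² is the weighted centroid p* = (Σwᵢpᵢ)/(Σwᵢ).
Σwᵢ = 1409.
Σwᵢxᵢ = 600·17 + 800·0 + 9·19 = 10371.
Σwᵢyᵢ = 600·1 + 800·12 + 9·19 = 10371.
x* = 10371/1409 = 7.36, y* = 10371/1409 = 7.36.

(7.36, 7.36)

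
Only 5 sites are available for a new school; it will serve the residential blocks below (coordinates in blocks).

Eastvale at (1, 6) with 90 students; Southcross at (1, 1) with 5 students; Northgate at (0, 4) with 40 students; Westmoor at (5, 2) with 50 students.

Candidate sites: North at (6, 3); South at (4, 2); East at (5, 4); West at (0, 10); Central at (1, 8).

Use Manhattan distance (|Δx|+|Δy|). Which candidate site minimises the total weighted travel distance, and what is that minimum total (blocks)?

East, total 875 blocks

Total weighted distance at each candidate:
  North (6, 3): total = 1135
  South (4, 2): total = 940
  East (5, 4): total = 875
  West (0, 10): total = 1390
  Central (1, 8): total = 915
Minimum is at East with total 875 blocks.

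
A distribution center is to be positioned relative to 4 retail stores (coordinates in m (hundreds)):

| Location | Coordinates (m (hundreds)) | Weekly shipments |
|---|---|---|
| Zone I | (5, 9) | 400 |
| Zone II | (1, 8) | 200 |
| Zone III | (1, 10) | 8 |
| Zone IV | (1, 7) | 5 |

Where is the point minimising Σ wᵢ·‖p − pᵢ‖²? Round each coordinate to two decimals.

The minimiser of Σwᵢ‖p−pᵢ‖² is the weighted centroid p* = (Σwᵢpᵢ)/(Σwᵢ).
Σwᵢ = 613.
Σwᵢxᵢ = 400·5 + 200·1 + 8·1 + 5·1 = 2213.
Σwᵢyᵢ = 400·9 + 200·8 + 8·10 + 5·7 = 5315.
x* = 2213/613 = 3.61, y* = 5315/613 = 8.67.

(3.61, 8.67)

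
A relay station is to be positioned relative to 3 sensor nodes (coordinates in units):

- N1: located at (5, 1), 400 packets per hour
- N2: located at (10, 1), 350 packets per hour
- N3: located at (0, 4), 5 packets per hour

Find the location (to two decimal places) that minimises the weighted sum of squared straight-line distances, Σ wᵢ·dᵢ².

(7.28, 1.02)

The minimiser of Σwᵢ‖p−pᵢ‖² is the weighted centroid p* = (Σwᵢpᵢ)/(Σwᵢ).
Σwᵢ = 755.
Σwᵢxᵢ = 400·5 + 350·10 + 5·0 = 5500.
Σwᵢyᵢ = 400·1 + 350·1 + 5·4 = 770.
x* = 5500/755 = 7.28, y* = 770/755 = 1.02.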